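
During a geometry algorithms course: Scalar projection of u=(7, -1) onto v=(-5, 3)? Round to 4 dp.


u.v = -38, |v| = sqrt(34) = 5.831
Scalar projection = u.v / |v| = -38 / sqrt(34) = -6.5169

-6.5169


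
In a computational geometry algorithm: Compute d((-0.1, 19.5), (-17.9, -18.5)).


dx=-17.8, dy=-38
d^2 = (-17.8)^2 + (-38)^2 = 1760.84
d = sqrt(1760.84) = 41.9624

41.9624


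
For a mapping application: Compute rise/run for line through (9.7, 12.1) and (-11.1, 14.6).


slope = (y2-y1)/(x2-x1) = (14.6-12.1)/((-11.1)-9.7) = 2.5/(-20.8) = -0.1202

-0.1202


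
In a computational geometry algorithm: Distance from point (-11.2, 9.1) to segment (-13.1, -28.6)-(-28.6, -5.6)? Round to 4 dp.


Project P onto AB: t = 1 (clamped to [0,1])
Closest point on segment: (-28.6, -5.6)
Distance: 22.7783

22.7783


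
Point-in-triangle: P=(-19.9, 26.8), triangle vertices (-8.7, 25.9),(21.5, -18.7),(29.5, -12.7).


Cross products: AB x AP = -472.34, BC x BP = 612.4, CA x CP = 397.94
All same sign? no

No, outside


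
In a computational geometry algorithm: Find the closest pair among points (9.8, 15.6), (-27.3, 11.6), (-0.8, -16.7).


d(P0,P1) = 37.315, d(P0,P2) = 33.9949, d(P1,P2) = 38.7703
Closest: P0 and P2

Closest pair: (9.8, 15.6) and (-0.8, -16.7), distance = 33.9949


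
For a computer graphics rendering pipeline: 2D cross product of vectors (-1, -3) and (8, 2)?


u x v = u_x*v_y - u_y*v_x = (-1)*2 - (-3)*8
= (-2) - (-24) = 22

22


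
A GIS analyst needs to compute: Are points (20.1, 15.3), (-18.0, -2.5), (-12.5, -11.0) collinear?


Cross product: ((-18)-20.1)*((-11)-15.3) - ((-2.5)-15.3)*((-12.5)-20.1)
= 421.75

No, not collinear


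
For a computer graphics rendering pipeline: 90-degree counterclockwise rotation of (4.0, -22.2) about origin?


90° CCW: (x,y) -> (-y, x)
(4,-22.2) -> (22.2, 4)

(22.2, 4)


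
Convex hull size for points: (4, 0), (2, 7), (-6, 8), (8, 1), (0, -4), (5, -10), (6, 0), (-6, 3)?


Convex hull vertices (CCW): (-6, 3), (5, -10), (8, 1), (2, 7), (-6, 8)
Count = 5

5


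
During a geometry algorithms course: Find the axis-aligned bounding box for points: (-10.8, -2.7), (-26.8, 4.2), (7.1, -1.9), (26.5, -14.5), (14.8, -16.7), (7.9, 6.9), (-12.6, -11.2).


x range: [-26.8, 26.5]
y range: [-16.7, 6.9]
Bounding box: (-26.8,-16.7) to (26.5,6.9)

(-26.8,-16.7) to (26.5,6.9)


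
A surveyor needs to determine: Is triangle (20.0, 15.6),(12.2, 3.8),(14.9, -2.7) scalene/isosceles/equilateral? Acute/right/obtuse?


Side lengths squared: AB^2=200.08, BC^2=49.54, CA^2=360.9
Sorted: [49.54, 200.08, 360.9]
By sides: Scalene, By angles: Obtuse

Scalene, Obtuse


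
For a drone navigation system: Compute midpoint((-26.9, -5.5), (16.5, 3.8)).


M = (((-26.9)+16.5)/2, ((-5.5)+3.8)/2)
= (-5.2, -0.85)

(-5.2, -0.85)


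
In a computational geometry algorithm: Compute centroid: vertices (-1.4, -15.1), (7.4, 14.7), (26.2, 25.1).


Centroid = ((x_A+x_B+x_C)/3, (y_A+y_B+y_C)/3)
= (((-1.4)+7.4+26.2)/3, ((-15.1)+14.7+25.1)/3)
= (10.7333, 8.2333)

(10.7333, 8.2333)


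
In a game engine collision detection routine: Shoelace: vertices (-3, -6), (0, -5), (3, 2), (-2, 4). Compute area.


Shoelace sum: ((-3)*(-5) - 0*(-6)) + (0*2 - 3*(-5)) + (3*4 - (-2)*2) + ((-2)*(-6) - (-3)*4)
= 70
Area = |70|/2 = 35

35


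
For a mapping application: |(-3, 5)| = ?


|u| = sqrt((-3)^2 + 5^2) = sqrt(34) = 5.831

5.831


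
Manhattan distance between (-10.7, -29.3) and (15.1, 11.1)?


|(-10.7)-15.1| + |(-29.3)-11.1| = 25.8 + 40.4 = 66.2

66.2


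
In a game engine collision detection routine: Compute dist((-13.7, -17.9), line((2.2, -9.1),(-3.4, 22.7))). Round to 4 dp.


|cross product| = 554.9
|line direction| = sqrt(1042.6) = 32.2893
Distance = 554.9/sqrt(1042.6) = 17.1853

17.1853


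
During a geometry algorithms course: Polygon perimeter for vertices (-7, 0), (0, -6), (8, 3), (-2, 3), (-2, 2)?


Sides: (-7, 0)->(0, -6): sqrt(85) = 9.219544, (0, -6)->(8, 3): sqrt(145) = 12.041595, (8, 3)->(-2, 3): sqrt(100) = 10, (-2, 3)->(-2, 2): sqrt(1) = 1, (-2, 2)->(-7, 0): sqrt(29) = 5.385165
Sum = 37.646304
Perimeter = 37.6463

37.6463


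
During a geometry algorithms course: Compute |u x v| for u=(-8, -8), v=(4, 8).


|u x v| = |(-8)*8 - (-8)*4|
= |(-64) - (-32)| = 32

32


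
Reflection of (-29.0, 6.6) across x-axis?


Reflection over x-axis: (x,y) -> (x,-y)
(-29, 6.6) -> (-29, -6.6)

(-29, -6.6)


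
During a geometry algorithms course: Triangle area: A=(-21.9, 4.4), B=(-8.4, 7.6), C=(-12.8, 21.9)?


Area = |x_A(y_B-y_C) + x_B(y_C-y_A) + x_C(y_A-y_B)|/2
= |313.17 + (-147) + 40.96|/2
= 207.13/2 = 103.565

103.565


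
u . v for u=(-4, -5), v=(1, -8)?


u . v = u_x*v_x + u_y*v_y = (-4)*1 + (-5)*(-8)
= (-4) + 40 = 36

36


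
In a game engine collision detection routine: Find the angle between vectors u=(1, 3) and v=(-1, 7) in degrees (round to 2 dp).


u.v = 20, |u| = sqrt(10) = 3.1623, |v| = sqrt(50) = 7.0711
cos(theta) = u.v/(|u||v|) = 20/sqrt(500) = 0.894427
theta = acos(0.894427) = 26.57 degrees

26.57 degrees


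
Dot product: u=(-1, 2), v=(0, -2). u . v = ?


u . v = u_x*v_x + u_y*v_y = (-1)*0 + 2*(-2)
= 0 + (-4) = -4

-4


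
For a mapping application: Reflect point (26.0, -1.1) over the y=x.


Reflection over y=x: (x,y) -> (y,x)
(26, -1.1) -> (-1.1, 26)

(-1.1, 26)


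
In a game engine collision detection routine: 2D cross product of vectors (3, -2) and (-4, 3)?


u x v = u_x*v_y - u_y*v_x = 3*3 - (-2)*(-4)
= 9 - 8 = 1

1


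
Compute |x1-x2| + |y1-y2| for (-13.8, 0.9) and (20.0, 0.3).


|(-13.8)-20| + |0.9-0.3| = 33.8 + 0.6 = 34.4

34.4


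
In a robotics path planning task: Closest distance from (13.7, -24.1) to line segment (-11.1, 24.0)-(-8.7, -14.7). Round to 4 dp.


Project P onto AB: t = 1 (clamped to [0,1])
Closest point on segment: (-8.7, -14.7)
Distance: 24.2924

24.2924


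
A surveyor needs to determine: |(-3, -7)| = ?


|u| = sqrt((-3)^2 + (-7)^2) = sqrt(58) = 7.6158

7.6158


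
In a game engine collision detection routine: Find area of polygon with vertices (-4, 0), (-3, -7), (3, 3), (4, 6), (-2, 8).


Shoelace sum: ((-4)*(-7) - (-3)*0) + ((-3)*3 - 3*(-7)) + (3*6 - 4*3) + (4*8 - (-2)*6) + ((-2)*0 - (-4)*8)
= 122
Area = |122|/2 = 61

61


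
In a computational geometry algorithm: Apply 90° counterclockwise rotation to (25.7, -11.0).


90° CCW: (x,y) -> (-y, x)
(25.7,-11) -> (11, 25.7)

(11, 25.7)


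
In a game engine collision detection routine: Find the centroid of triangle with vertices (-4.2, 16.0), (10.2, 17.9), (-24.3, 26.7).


Centroid = ((x_A+x_B+x_C)/3, (y_A+y_B+y_C)/3)
= (((-4.2)+10.2+(-24.3))/3, (16+17.9+26.7)/3)
= (-6.1, 20.2)

(-6.1, 20.2)


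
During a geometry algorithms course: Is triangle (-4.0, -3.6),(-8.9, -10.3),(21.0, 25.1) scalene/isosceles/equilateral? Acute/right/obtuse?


Side lengths squared: AB^2=68.9, BC^2=2147.17, CA^2=1448.69
Sorted: [68.9, 1448.69, 2147.17]
By sides: Scalene, By angles: Obtuse

Scalene, Obtuse


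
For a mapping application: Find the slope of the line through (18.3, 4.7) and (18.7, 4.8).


slope = (y2-y1)/(x2-x1) = (4.8-4.7)/(18.7-18.3) = 0.1/0.4 = 0.25

0.25


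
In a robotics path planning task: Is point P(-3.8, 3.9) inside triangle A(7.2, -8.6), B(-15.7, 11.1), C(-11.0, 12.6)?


Cross products: AB x AP = -69.55, BC x BP = -51.69, CA x CP = -5.7
All same sign? yes

Yes, inside


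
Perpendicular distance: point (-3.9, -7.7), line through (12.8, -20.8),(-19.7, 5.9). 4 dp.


|cross product| = 20.14
|line direction| = sqrt(1769.14) = 42.0611
Distance = 20.14/sqrt(1769.14) = 0.4788

0.4788


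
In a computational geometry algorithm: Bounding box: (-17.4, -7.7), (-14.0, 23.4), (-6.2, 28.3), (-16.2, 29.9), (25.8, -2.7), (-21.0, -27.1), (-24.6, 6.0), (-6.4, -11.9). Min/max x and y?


x range: [-24.6, 25.8]
y range: [-27.1, 29.9]
Bounding box: (-24.6,-27.1) to (25.8,29.9)

(-24.6,-27.1) to (25.8,29.9)


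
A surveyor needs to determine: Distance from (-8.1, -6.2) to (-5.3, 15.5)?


dx=2.8, dy=21.7
d^2 = 2.8^2 + 21.7^2 = 478.73
d = sqrt(478.73) = 21.8799

21.8799


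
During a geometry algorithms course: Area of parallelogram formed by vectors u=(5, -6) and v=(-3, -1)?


|u x v| = |5*(-1) - (-6)*(-3)|
= |(-5) - 18| = 23

23


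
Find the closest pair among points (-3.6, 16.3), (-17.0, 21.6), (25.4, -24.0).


d(P0,P1) = 14.4101, d(P0,P2) = 49.6497, d(P1,P2) = 62.2665
Closest: P0 and P1

Closest pair: (-3.6, 16.3) and (-17.0, 21.6), distance = 14.4101


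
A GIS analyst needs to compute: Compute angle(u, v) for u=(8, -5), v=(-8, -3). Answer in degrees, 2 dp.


u.v = -49, |u| = sqrt(89) = 9.434, |v| = sqrt(73) = 8.544
cos(theta) = u.v/(|u||v|) = -49/sqrt(6497) = -0.607911
theta = acos(-0.607911) = 127.44 degrees

127.44 degrees


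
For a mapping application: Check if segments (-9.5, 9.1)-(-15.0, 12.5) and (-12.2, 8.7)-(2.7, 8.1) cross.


Cross products: d1=7.58, d2=54.94, d3=11.38, d4=-35.98
d1*d2 < 0 and d3*d4 < 0? no

No, they don't intersect


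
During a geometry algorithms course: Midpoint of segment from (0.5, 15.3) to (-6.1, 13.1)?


M = ((0.5+(-6.1))/2, (15.3+13.1)/2)
= (-2.8, 14.2)

(-2.8, 14.2)


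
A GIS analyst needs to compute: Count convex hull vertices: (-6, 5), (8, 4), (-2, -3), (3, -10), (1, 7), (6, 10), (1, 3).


Convex hull vertices (CCW): (-6, 5), (-2, -3), (3, -10), (8, 4), (6, 10)
Count = 5

5


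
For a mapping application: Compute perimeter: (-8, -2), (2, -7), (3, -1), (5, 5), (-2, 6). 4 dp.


Sides: (-8, -2)->(2, -7): sqrt(125) = 11.18034, (2, -7)->(3, -1): sqrt(37) = 6.082763, (3, -1)->(5, 5): sqrt(40) = 6.324555, (5, 5)->(-2, 6): sqrt(50) = 7.071068, (-2, 6)->(-8, -2): sqrt(100) = 10
Sum = 40.658726
Perimeter = 40.6587

40.6587


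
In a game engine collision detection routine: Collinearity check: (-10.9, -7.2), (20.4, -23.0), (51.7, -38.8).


Cross product: (20.4-(-10.9))*((-38.8)-(-7.2)) - ((-23)-(-7.2))*(51.7-(-10.9))
= 0

Yes, collinear


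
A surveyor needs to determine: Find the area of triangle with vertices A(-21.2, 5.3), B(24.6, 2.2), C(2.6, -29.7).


Area = |x_A(y_B-y_C) + x_B(y_C-y_A) + x_C(y_A-y_B)|/2
= |(-676.28) + (-861) + 8.06|/2
= 1529.22/2 = 764.61

764.61


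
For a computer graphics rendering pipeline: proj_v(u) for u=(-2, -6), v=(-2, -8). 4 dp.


u.v = 52, |v| = sqrt(68) = 8.2462
Scalar projection = u.v / |v| = 52 / sqrt(68) = 6.3059

6.3059


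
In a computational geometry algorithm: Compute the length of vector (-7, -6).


|u| = sqrt((-7)^2 + (-6)^2) = sqrt(85) = 9.2195

9.2195


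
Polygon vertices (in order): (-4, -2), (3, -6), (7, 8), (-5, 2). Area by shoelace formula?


Shoelace sum: ((-4)*(-6) - 3*(-2)) + (3*8 - 7*(-6)) + (7*2 - (-5)*8) + ((-5)*(-2) - (-4)*2)
= 168
Area = |168|/2 = 84

84


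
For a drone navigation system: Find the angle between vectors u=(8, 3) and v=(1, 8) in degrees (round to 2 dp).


u.v = 32, |u| = sqrt(73) = 8.544, |v| = sqrt(65) = 8.0623
cos(theta) = u.v/(|u||v|) = 32/sqrt(4745) = 0.464549
theta = acos(0.464549) = 62.32 degrees

62.32 degrees


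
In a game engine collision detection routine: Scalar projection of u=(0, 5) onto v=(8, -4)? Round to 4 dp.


u.v = -20, |v| = sqrt(80) = 8.9443
Scalar projection = u.v / |v| = -20 / sqrt(80) = -2.2361

-2.2361


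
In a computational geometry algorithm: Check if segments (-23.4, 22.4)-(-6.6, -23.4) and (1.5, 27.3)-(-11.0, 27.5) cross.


Cross products: d1=66.23, d2=635.37, d3=1222.74, d4=653.6
d1*d2 < 0 and d3*d4 < 0? no

No, they don't intersect


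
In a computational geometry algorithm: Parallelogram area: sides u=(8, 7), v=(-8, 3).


|u x v| = |8*3 - 7*(-8)|
= |24 - (-56)| = 80

80


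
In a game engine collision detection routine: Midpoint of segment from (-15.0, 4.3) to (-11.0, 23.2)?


M = (((-15)+(-11))/2, (4.3+23.2)/2)
= (-13, 13.75)

(-13, 13.75)


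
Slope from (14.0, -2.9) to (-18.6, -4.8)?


slope = (y2-y1)/(x2-x1) = ((-4.8)-(-2.9))/((-18.6)-14) = (-1.9)/(-32.6) = 0.0583

0.0583


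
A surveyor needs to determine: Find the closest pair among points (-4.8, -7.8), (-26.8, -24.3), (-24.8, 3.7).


d(P0,P1) = 27.5, d(P0,P2) = 23.0705, d(P1,P2) = 28.0713
Closest: P0 and P2

Closest pair: (-4.8, -7.8) and (-24.8, 3.7), distance = 23.0705


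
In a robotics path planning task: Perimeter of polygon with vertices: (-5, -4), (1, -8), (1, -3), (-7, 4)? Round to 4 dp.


Sides: (-5, -4)->(1, -8): sqrt(52) = 7.211103, (1, -8)->(1, -3): sqrt(25) = 5, (1, -3)->(-7, 4): sqrt(113) = 10.630146, (-7, 4)->(-5, -4): sqrt(68) = 8.246211
Sum = 31.08746
Perimeter = 31.0875

31.0875


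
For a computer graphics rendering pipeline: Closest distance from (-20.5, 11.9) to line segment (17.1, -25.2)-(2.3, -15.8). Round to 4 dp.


Project P onto AB: t = 1 (clamped to [0,1])
Closest point on segment: (2.3, -15.8)
Distance: 35.8766

35.8766


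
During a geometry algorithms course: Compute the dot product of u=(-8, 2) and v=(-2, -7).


u . v = u_x*v_x + u_y*v_y = (-8)*(-2) + 2*(-7)
= 16 + (-14) = 2

2


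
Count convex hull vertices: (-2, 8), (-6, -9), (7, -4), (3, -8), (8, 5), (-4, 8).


Convex hull vertices (CCW): (-6, -9), (3, -8), (7, -4), (8, 5), (-2, 8), (-4, 8)
Count = 6

6


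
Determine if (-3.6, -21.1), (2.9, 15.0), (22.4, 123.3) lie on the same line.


Cross product: (2.9-(-3.6))*(123.3-(-21.1)) - (15-(-21.1))*(22.4-(-3.6))
= 0

Yes, collinear


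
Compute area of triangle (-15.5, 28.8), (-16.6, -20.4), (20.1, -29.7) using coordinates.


Area = |x_A(y_B-y_C) + x_B(y_C-y_A) + x_C(y_A-y_B)|/2
= |(-144.15) + 971.1 + 988.92|/2
= 1815.87/2 = 907.935

907.935


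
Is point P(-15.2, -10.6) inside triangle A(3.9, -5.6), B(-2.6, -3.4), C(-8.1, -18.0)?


Cross products: AB x AP = 74.52, BC x BP = -144.36, CA x CP = 176.84
All same sign? no

No, outside


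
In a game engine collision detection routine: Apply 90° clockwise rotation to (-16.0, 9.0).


90° CW: (x,y) -> (y, -x)
(-16,9) -> (9, 16)

(9, 16)


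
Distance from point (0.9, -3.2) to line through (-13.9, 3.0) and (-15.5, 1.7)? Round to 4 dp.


|cross product| = 29.16
|line direction| = sqrt(4.25) = 2.0616
Distance = 29.16/sqrt(4.25) = 14.1447

14.1447


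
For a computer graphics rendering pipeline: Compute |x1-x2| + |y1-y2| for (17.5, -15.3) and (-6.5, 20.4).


|17.5-(-6.5)| + |(-15.3)-20.4| = 24 + 35.7 = 59.7

59.7


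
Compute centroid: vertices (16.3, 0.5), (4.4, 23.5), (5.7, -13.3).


Centroid = ((x_A+x_B+x_C)/3, (y_A+y_B+y_C)/3)
= ((16.3+4.4+5.7)/3, (0.5+23.5+(-13.3))/3)
= (8.8, 3.5667)

(8.8, 3.5667)


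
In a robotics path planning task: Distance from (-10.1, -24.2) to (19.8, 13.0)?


dx=29.9, dy=37.2
d^2 = 29.9^2 + 37.2^2 = 2277.85
d = sqrt(2277.85) = 47.7268

47.7268


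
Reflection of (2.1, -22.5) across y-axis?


Reflection over y-axis: (x,y) -> (-x,y)
(2.1, -22.5) -> (-2.1, -22.5)

(-2.1, -22.5)


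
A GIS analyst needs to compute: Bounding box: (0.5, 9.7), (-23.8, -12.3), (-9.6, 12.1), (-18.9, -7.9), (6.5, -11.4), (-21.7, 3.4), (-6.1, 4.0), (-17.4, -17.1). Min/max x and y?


x range: [-23.8, 6.5]
y range: [-17.1, 12.1]
Bounding box: (-23.8,-17.1) to (6.5,12.1)

(-23.8,-17.1) to (6.5,12.1)


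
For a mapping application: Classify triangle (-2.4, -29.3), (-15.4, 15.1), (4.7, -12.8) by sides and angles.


Side lengths squared: AB^2=2140.36, BC^2=1182.42, CA^2=322.66
Sorted: [322.66, 1182.42, 2140.36]
By sides: Scalene, By angles: Obtuse

Scalene, Obtuse


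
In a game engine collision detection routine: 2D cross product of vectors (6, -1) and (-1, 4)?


u x v = u_x*v_y - u_y*v_x = 6*4 - (-1)*(-1)
= 24 - 1 = 23

23


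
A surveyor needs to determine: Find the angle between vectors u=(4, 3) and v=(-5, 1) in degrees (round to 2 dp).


u.v = -17, |u| = sqrt(25) = 5, |v| = sqrt(26) = 5.099
cos(theta) = u.v/(|u||v|) = -17/sqrt(650) = -0.666795
theta = acos(-0.666795) = 131.82 degrees

131.82 degrees


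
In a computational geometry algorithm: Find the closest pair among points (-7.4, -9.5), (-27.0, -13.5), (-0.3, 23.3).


d(P0,P1) = 20.004, d(P0,P2) = 33.5596, d(P1,P2) = 45.4657
Closest: P0 and P1

Closest pair: (-7.4, -9.5) and (-27.0, -13.5), distance = 20.004


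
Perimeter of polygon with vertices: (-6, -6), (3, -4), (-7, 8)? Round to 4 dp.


Sides: (-6, -6)->(3, -4): sqrt(85) = 9.219544, (3, -4)->(-7, 8): sqrt(244) = 15.620499, (-7, 8)->(-6, -6): sqrt(197) = 14.035669
Sum = 38.875712
Perimeter = 38.8757

38.8757


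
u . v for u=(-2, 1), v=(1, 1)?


u . v = u_x*v_x + u_y*v_y = (-2)*1 + 1*1
= (-2) + 1 = -1

-1


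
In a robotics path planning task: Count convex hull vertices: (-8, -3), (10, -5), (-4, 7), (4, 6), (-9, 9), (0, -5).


Convex hull vertices (CCW): (-9, 9), (-8, -3), (0, -5), (10, -5), (4, 6)
Count = 5

5


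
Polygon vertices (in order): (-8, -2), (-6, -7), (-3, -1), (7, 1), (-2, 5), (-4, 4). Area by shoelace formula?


Shoelace sum: ((-8)*(-7) - (-6)*(-2)) + ((-6)*(-1) - (-3)*(-7)) + ((-3)*1 - 7*(-1)) + (7*5 - (-2)*1) + ((-2)*4 - (-4)*5) + ((-4)*(-2) - (-8)*4)
= 122
Area = |122|/2 = 61

61


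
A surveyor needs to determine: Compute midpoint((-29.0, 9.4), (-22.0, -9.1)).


M = (((-29)+(-22))/2, (9.4+(-9.1))/2)
= (-25.5, 0.15)

(-25.5, 0.15)


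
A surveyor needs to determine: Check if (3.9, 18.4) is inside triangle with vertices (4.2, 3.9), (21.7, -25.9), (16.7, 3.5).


Cross products: AB x AP = 244.81, BC x BP = 301.82, CA x CP = -181.13
All same sign? no

No, outside


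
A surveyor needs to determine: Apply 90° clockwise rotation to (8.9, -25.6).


90° CW: (x,y) -> (y, -x)
(8.9,-25.6) -> (-25.6, -8.9)

(-25.6, -8.9)


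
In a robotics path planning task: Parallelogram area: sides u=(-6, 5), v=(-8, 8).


|u x v| = |(-6)*8 - 5*(-8)|
= |(-48) - (-40)| = 8

8


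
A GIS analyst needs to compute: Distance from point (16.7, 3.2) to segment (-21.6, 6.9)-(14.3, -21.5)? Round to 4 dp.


Project P onto AB: t = 0.7063 (clamped to [0,1])
Closest point on segment: (3.7577, -13.1601)
Distance: 20.8604

20.8604


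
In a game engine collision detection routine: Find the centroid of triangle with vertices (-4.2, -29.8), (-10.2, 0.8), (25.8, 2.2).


Centroid = ((x_A+x_B+x_C)/3, (y_A+y_B+y_C)/3)
= (((-4.2)+(-10.2)+25.8)/3, ((-29.8)+0.8+2.2)/3)
= (3.8, -8.9333)

(3.8, -8.9333)


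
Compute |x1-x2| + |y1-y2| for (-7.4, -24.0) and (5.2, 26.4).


|(-7.4)-5.2| + |(-24)-26.4| = 12.6 + 50.4 = 63

63


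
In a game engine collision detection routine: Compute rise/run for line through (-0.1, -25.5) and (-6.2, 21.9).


slope = (y2-y1)/(x2-x1) = (21.9-(-25.5))/((-6.2)-(-0.1)) = 47.4/(-6.1) = -7.7705

-7.7705


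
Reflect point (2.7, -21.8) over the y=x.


Reflection over y=x: (x,y) -> (y,x)
(2.7, -21.8) -> (-21.8, 2.7)

(-21.8, 2.7)


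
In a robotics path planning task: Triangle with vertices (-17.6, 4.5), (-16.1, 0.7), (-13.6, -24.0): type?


Side lengths squared: AB^2=16.69, BC^2=616.34, CA^2=828.25
Sorted: [16.69, 616.34, 828.25]
By sides: Scalene, By angles: Obtuse

Scalene, Obtuse


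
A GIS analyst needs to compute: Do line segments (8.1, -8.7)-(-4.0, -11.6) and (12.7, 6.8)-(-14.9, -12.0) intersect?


Cross products: d1=341.32, d2=193.88, d3=-174.21, d4=-26.77
d1*d2 < 0 and d3*d4 < 0? no

No, they don't intersect


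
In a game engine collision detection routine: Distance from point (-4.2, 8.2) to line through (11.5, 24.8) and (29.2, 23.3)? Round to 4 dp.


|cross product| = 317.37
|line direction| = sqrt(315.54) = 17.7634
Distance = 317.37/sqrt(315.54) = 17.8665

17.8665


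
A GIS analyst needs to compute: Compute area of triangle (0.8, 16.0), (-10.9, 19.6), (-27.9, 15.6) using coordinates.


Area = |x_A(y_B-y_C) + x_B(y_C-y_A) + x_C(y_A-y_B)|/2
= |3.2 + 4.36 + 100.44|/2
= 108/2 = 54

54


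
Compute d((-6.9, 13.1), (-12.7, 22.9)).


dx=-5.8, dy=9.8
d^2 = (-5.8)^2 + 9.8^2 = 129.68
d = sqrt(129.68) = 11.3877

11.3877


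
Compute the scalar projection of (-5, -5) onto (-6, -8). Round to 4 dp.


u.v = 70, |v| = sqrt(100) = 10
Scalar projection = u.v / |v| = 70 / sqrt(100) = 7

7


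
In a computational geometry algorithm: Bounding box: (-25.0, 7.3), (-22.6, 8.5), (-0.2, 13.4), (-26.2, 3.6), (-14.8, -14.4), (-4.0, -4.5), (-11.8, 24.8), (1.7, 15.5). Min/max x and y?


x range: [-26.2, 1.7]
y range: [-14.4, 24.8]
Bounding box: (-26.2,-14.4) to (1.7,24.8)

(-26.2,-14.4) to (1.7,24.8)


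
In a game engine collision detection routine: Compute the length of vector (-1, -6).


|u| = sqrt((-1)^2 + (-6)^2) = sqrt(37) = 6.0828

6.0828


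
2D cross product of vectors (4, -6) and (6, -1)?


u x v = u_x*v_y - u_y*v_x = 4*(-1) - (-6)*6
= (-4) - (-36) = 32

32


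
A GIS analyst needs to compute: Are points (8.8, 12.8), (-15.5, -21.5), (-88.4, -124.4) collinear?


Cross product: ((-15.5)-8.8)*((-124.4)-12.8) - ((-21.5)-12.8)*((-88.4)-8.8)
= 0

Yes, collinear


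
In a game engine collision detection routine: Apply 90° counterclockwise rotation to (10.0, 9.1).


90° CCW: (x,y) -> (-y, x)
(10,9.1) -> (-9.1, 10)

(-9.1, 10)


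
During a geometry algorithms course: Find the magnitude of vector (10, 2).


|u| = sqrt(10^2 + 2^2) = sqrt(104) = 10.198

10.198


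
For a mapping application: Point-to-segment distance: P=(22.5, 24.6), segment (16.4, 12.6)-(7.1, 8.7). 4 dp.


Project P onto AB: t = 0 (clamped to [0,1])
Closest point on segment: (16.4, 12.6)
Distance: 13.4614

13.4614


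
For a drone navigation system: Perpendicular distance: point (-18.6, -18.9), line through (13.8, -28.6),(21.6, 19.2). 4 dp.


|cross product| = 1624.38
|line direction| = sqrt(2345.68) = 48.4322
Distance = 1624.38/sqrt(2345.68) = 33.5392

33.5392


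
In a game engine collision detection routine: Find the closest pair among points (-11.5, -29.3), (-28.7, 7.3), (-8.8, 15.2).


d(P0,P1) = 40.4401, d(P0,P2) = 44.5818, d(P1,P2) = 21.4107
Closest: P1 and P2

Closest pair: (-28.7, 7.3) and (-8.8, 15.2), distance = 21.4107


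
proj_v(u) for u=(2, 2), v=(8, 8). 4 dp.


u.v = 32, |v| = sqrt(128) = 11.3137
Scalar projection = u.v / |v| = 32 / sqrt(128) = 2.8284

2.8284


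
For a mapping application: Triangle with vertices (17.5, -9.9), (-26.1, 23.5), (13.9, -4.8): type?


Side lengths squared: AB^2=3016.52, BC^2=2400.89, CA^2=38.97
Sorted: [38.97, 2400.89, 3016.52]
By sides: Scalene, By angles: Obtuse

Scalene, Obtuse


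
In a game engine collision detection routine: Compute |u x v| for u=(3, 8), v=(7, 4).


|u x v| = |3*4 - 8*7|
= |12 - 56| = 44

44


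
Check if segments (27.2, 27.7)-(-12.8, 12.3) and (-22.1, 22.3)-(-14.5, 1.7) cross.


Cross products: d1=1056.62, d2=115.58, d3=-543.22, d4=397.82
d1*d2 < 0 and d3*d4 < 0? no

No, they don't intersect


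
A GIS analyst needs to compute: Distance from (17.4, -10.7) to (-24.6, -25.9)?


dx=-42, dy=-15.2
d^2 = (-42)^2 + (-15.2)^2 = 1995.04
d = sqrt(1995.04) = 44.6659

44.6659


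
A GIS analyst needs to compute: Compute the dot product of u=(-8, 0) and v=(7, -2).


u . v = u_x*v_x + u_y*v_y = (-8)*7 + 0*(-2)
= (-56) + 0 = -56

-56


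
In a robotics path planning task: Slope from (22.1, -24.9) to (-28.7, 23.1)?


slope = (y2-y1)/(x2-x1) = (23.1-(-24.9))/((-28.7)-22.1) = 48/(-50.8) = -0.9449

-0.9449


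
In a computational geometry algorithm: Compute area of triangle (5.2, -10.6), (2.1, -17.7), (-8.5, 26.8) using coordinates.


Area = |x_A(y_B-y_C) + x_B(y_C-y_A) + x_C(y_A-y_B)|/2
= |(-231.4) + 78.54 + (-60.35)|/2
= 213.21/2 = 106.605

106.605


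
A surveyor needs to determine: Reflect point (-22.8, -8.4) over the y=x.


Reflection over y=x: (x,y) -> (y,x)
(-22.8, -8.4) -> (-8.4, -22.8)

(-8.4, -22.8)


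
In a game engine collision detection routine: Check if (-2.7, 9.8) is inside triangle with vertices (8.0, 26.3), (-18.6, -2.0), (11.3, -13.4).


Cross products: AB x AP = 136.09, BC x BP = 534.08, CA x CP = 479.24
All same sign? yes

Yes, inside


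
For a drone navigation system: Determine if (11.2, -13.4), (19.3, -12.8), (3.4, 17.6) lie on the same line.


Cross product: (19.3-11.2)*(17.6-(-13.4)) - ((-12.8)-(-13.4))*(3.4-11.2)
= 255.78

No, not collinear


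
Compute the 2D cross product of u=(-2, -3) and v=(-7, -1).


u x v = u_x*v_y - u_y*v_x = (-2)*(-1) - (-3)*(-7)
= 2 - 21 = -19

-19


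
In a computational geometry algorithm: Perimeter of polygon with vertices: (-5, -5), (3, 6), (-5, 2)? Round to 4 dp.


Sides: (-5, -5)->(3, 6): sqrt(185) = 13.601471, (3, 6)->(-5, 2): sqrt(80) = 8.944272, (-5, 2)->(-5, -5): sqrt(49) = 7
Sum = 29.545743
Perimeter = 29.5457

29.5457


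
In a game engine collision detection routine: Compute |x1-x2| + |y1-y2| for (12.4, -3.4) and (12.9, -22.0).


|12.4-12.9| + |(-3.4)-(-22)| = 0.5 + 18.6 = 19.1

19.1


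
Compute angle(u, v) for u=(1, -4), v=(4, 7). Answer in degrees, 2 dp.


u.v = -24, |u| = sqrt(17) = 4.1231, |v| = sqrt(65) = 8.0623
cos(theta) = u.v/(|u||v|) = -24/sqrt(1105) = -0.721988
theta = acos(-0.721988) = 136.22 degrees

136.22 degrees


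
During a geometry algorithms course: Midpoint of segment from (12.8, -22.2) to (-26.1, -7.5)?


M = ((12.8+(-26.1))/2, ((-22.2)+(-7.5))/2)
= (-6.65, -14.85)

(-6.65, -14.85)


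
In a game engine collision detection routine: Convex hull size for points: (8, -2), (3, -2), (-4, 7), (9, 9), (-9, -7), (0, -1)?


Convex hull vertices (CCW): (-9, -7), (8, -2), (9, 9), (-4, 7)
Count = 4

4


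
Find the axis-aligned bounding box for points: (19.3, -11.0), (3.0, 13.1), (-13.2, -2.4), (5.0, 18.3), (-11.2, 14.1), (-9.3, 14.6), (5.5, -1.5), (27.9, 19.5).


x range: [-13.2, 27.9]
y range: [-11, 19.5]
Bounding box: (-13.2,-11) to (27.9,19.5)

(-13.2,-11) to (27.9,19.5)


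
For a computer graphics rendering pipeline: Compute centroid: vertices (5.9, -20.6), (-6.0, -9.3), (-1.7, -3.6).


Centroid = ((x_A+x_B+x_C)/3, (y_A+y_B+y_C)/3)
= ((5.9+(-6)+(-1.7))/3, ((-20.6)+(-9.3)+(-3.6))/3)
= (-0.6, -11.1667)

(-0.6, -11.1667)


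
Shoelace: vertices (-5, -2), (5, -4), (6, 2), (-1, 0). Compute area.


Shoelace sum: ((-5)*(-4) - 5*(-2)) + (5*2 - 6*(-4)) + (6*0 - (-1)*2) + ((-1)*(-2) - (-5)*0)
= 68
Area = |68|/2 = 34

34


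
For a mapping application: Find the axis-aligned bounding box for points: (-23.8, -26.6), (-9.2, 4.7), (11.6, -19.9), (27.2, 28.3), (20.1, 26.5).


x range: [-23.8, 27.2]
y range: [-26.6, 28.3]
Bounding box: (-23.8,-26.6) to (27.2,28.3)

(-23.8,-26.6) to (27.2,28.3)


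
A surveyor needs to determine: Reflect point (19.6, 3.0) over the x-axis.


Reflection over x-axis: (x,y) -> (x,-y)
(19.6, 3) -> (19.6, -3)

(19.6, -3)


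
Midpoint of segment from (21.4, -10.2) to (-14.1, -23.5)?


M = ((21.4+(-14.1))/2, ((-10.2)+(-23.5))/2)
= (3.65, -16.85)

(3.65, -16.85)


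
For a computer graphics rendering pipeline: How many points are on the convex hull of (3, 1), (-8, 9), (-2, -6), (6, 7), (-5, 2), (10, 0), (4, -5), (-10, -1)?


Convex hull vertices (CCW): (-10, -1), (-2, -6), (4, -5), (10, 0), (6, 7), (-8, 9)
Count = 6

6


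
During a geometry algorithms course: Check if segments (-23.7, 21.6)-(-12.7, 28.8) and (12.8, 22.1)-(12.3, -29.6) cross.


Cross products: d1=-1886.8, d2=-1321.7, d3=-257.3, d4=-822.4
d1*d2 < 0 and d3*d4 < 0? no

No, they don't intersect


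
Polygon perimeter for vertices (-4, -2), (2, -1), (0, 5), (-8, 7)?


Sides: (-4, -2)->(2, -1): sqrt(37) = 6.082763, (2, -1)->(0, 5): sqrt(40) = 6.324555, (0, 5)->(-8, 7): sqrt(68) = 8.246211, (-8, 7)->(-4, -2): sqrt(97) = 9.848858
Sum = 30.502387
Perimeter = 30.5024

30.5024


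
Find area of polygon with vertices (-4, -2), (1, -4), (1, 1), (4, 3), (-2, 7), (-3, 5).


Shoelace sum: ((-4)*(-4) - 1*(-2)) + (1*1 - 1*(-4)) + (1*3 - 4*1) + (4*7 - (-2)*3) + ((-2)*5 - (-3)*7) + ((-3)*(-2) - (-4)*5)
= 93
Area = |93|/2 = 46.5

46.5


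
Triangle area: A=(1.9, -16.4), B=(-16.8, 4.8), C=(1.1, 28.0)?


Area = |x_A(y_B-y_C) + x_B(y_C-y_A) + x_C(y_A-y_B)|/2
= |(-44.08) + (-745.92) + (-23.32)|/2
= 813.32/2 = 406.66

406.66


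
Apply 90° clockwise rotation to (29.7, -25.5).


90° CW: (x,y) -> (y, -x)
(29.7,-25.5) -> (-25.5, -29.7)

(-25.5, -29.7)


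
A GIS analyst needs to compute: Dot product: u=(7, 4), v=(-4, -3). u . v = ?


u . v = u_x*v_x + u_y*v_y = 7*(-4) + 4*(-3)
= (-28) + (-12) = -40

-40


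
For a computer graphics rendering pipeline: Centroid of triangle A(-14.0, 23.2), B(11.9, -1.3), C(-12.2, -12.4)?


Centroid = ((x_A+x_B+x_C)/3, (y_A+y_B+y_C)/3)
= (((-14)+11.9+(-12.2))/3, (23.2+(-1.3)+(-12.4))/3)
= (-4.7667, 3.1667)

(-4.7667, 3.1667)


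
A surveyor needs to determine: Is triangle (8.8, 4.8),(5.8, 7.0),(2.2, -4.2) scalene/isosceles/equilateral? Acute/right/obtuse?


Side lengths squared: AB^2=13.84, BC^2=138.4, CA^2=124.56
Sorted: [13.84, 124.56, 138.4]
By sides: Scalene, By angles: Right

Scalene, Right


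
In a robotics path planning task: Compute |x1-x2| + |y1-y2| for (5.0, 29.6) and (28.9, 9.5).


|5-28.9| + |29.6-9.5| = 23.9 + 20.1 = 44

44


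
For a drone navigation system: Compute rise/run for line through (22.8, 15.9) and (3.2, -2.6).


slope = (y2-y1)/(x2-x1) = ((-2.6)-15.9)/(3.2-22.8) = (-18.5)/(-19.6) = 0.9439

0.9439


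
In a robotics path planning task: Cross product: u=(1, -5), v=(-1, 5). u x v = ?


u x v = u_x*v_y - u_y*v_x = 1*5 - (-5)*(-1)
= 5 - 5 = 0

0


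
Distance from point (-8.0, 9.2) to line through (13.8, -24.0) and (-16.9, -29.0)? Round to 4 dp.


|cross product| = 1128.24
|line direction| = sqrt(967.49) = 31.1045
Distance = 1128.24/sqrt(967.49) = 36.2726

36.2726


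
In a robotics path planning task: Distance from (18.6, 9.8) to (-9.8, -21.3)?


dx=-28.4, dy=-31.1
d^2 = (-28.4)^2 + (-31.1)^2 = 1773.77
d = sqrt(1773.77) = 42.1161

42.1161


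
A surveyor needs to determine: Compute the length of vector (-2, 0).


|u| = sqrt((-2)^2 + 0^2) = sqrt(4) = 2

2


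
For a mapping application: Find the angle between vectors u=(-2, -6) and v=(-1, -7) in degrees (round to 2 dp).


u.v = 44, |u| = sqrt(40) = 6.3246, |v| = sqrt(50) = 7.0711
cos(theta) = u.v/(|u||v|) = 44/sqrt(2000) = 0.98387
theta = acos(0.98387) = 10.3 degrees

10.3 degrees


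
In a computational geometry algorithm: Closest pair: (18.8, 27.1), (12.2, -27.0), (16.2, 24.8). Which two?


d(P0,P1) = 54.5011, d(P0,P2) = 3.4713, d(P1,P2) = 51.9542
Closest: P0 and P2

Closest pair: (18.8, 27.1) and (16.2, 24.8), distance = 3.4713


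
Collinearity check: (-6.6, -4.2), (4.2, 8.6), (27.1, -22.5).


Cross product: (4.2-(-6.6))*((-22.5)-(-4.2)) - (8.6-(-4.2))*(27.1-(-6.6))
= -629

No, not collinear


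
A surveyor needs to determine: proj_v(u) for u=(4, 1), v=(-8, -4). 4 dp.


u.v = -36, |v| = sqrt(80) = 8.9443
Scalar projection = u.v / |v| = -36 / sqrt(80) = -4.0249

-4.0249


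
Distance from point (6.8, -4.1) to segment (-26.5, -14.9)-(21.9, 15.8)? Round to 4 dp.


Project P onto AB: t = 0.5916 (clamped to [0,1])
Closest point on segment: (2.1311, 3.2607)
Distance: 8.7165

8.7165


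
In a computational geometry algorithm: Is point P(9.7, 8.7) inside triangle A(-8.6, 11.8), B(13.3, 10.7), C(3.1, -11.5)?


Cross products: AB x AP = -47.76, BC x BP = -59.52, CA x CP = -390.12
All same sign? yes

Yes, inside


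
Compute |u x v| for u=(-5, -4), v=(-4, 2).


|u x v| = |(-5)*2 - (-4)*(-4)|
= |(-10) - 16| = 26

26


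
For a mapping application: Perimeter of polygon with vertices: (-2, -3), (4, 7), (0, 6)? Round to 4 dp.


Sides: (-2, -3)->(4, 7): sqrt(136) = 11.661904, (4, 7)->(0, 6): sqrt(17) = 4.123106, (0, 6)->(-2, -3): sqrt(85) = 9.219544
Sum = 25.004554
Perimeter = 25.0046

25.0046


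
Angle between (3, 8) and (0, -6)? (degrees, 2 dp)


u.v = -48, |u| = sqrt(73) = 8.544, |v| = sqrt(36) = 6
cos(theta) = u.v/(|u||v|) = -48/sqrt(2628) = -0.936329
theta = acos(-0.936329) = 159.44 degrees

159.44 degrees


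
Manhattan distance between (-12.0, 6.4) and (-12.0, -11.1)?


|(-12)-(-12)| + |6.4-(-11.1)| = 0 + 17.5 = 17.5

17.5


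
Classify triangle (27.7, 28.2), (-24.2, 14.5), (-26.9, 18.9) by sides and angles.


Side lengths squared: AB^2=2881.3, BC^2=26.65, CA^2=3067.65
Sorted: [26.65, 2881.3, 3067.65]
By sides: Scalene, By angles: Obtuse

Scalene, Obtuse


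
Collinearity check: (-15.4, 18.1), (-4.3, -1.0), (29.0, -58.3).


Cross product: ((-4.3)-(-15.4))*((-58.3)-18.1) - ((-1)-18.1)*(29-(-15.4))
= 0

Yes, collinear


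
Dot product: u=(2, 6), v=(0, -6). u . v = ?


u . v = u_x*v_x + u_y*v_y = 2*0 + 6*(-6)
= 0 + (-36) = -36

-36


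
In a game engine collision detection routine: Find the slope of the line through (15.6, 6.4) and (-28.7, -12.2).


slope = (y2-y1)/(x2-x1) = ((-12.2)-6.4)/((-28.7)-15.6) = (-18.6)/(-44.3) = 0.4199

0.4199


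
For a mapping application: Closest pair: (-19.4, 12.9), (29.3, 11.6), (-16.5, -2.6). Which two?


d(P0,P1) = 48.7173, d(P0,P2) = 15.769, d(P1,P2) = 47.9508
Closest: P0 and P2

Closest pair: (-19.4, 12.9) and (-16.5, -2.6), distance = 15.769


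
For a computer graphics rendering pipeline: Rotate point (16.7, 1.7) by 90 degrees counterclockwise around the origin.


90° CCW: (x,y) -> (-y, x)
(16.7,1.7) -> (-1.7, 16.7)

(-1.7, 16.7)


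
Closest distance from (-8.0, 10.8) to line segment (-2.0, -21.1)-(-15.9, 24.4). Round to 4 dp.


Project P onto AB: t = 0.6781 (clamped to [0,1])
Closest point on segment: (-11.4256, 9.7535)
Distance: 3.5819

3.5819


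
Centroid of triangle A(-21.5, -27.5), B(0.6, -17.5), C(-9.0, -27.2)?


Centroid = ((x_A+x_B+x_C)/3, (y_A+y_B+y_C)/3)
= (((-21.5)+0.6+(-9))/3, ((-27.5)+(-17.5)+(-27.2))/3)
= (-9.9667, -24.0667)

(-9.9667, -24.0667)


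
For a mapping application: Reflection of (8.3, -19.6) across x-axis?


Reflection over x-axis: (x,y) -> (x,-y)
(8.3, -19.6) -> (8.3, 19.6)

(8.3, 19.6)


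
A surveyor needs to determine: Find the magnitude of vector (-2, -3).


|u| = sqrt((-2)^2 + (-3)^2) = sqrt(13) = 3.6056

3.6056


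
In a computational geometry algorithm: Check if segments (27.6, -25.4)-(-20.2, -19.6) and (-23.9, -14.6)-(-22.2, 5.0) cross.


Cross products: d1=-1027.76, d2=-81.02, d3=-217.54, d4=-1164.28
d1*d2 < 0 and d3*d4 < 0? no

No, they don't intersect


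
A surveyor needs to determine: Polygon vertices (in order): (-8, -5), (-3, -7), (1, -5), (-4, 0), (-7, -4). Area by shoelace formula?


Shoelace sum: ((-8)*(-7) - (-3)*(-5)) + ((-3)*(-5) - 1*(-7)) + (1*0 - (-4)*(-5)) + ((-4)*(-4) - (-7)*0) + ((-7)*(-5) - (-8)*(-4))
= 62
Area = |62|/2 = 31

31


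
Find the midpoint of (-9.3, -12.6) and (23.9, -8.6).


M = (((-9.3)+23.9)/2, ((-12.6)+(-8.6))/2)
= (7.3, -10.6)

(7.3, -10.6)


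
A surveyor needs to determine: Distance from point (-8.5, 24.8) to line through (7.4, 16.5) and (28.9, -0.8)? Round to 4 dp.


|cross product| = 96.62
|line direction| = sqrt(761.54) = 27.596
Distance = 96.62/sqrt(761.54) = 3.5012

3.5012


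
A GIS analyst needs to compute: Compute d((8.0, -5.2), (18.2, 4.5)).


dx=10.2, dy=9.7
d^2 = 10.2^2 + 9.7^2 = 198.13
d = sqrt(198.13) = 14.0759

14.0759


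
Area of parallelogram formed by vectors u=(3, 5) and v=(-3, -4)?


|u x v| = |3*(-4) - 5*(-3)|
= |(-12) - (-15)| = 3

3


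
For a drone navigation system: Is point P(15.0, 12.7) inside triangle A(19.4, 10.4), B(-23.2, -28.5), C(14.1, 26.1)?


Cross products: AB x AP = -269.14, BC x BP = -548.96, CA x CP = -56.89
All same sign? yes

Yes, inside


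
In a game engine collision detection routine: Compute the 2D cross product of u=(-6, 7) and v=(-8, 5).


u x v = u_x*v_y - u_y*v_x = (-6)*5 - 7*(-8)
= (-30) - (-56) = 26

26


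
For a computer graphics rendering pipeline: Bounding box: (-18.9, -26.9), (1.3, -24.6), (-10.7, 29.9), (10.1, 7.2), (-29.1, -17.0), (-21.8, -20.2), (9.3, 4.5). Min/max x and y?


x range: [-29.1, 10.1]
y range: [-26.9, 29.9]
Bounding box: (-29.1,-26.9) to (10.1,29.9)

(-29.1,-26.9) to (10.1,29.9)


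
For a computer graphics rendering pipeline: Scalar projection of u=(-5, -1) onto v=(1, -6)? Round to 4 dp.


u.v = 1, |v| = sqrt(37) = 6.0828
Scalar projection = u.v / |v| = 1 / sqrt(37) = 0.1644

0.1644


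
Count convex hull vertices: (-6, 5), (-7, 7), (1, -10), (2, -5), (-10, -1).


Convex hull vertices (CCW): (-10, -1), (1, -10), (2, -5), (-7, 7)
Count = 4

4


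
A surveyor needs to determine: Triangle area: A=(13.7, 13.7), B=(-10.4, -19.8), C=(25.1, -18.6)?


Area = |x_A(y_B-y_C) + x_B(y_C-y_A) + x_C(y_A-y_B)|/2
= |(-16.44) + 335.92 + 840.85|/2
= 1160.33/2 = 580.165

580.165


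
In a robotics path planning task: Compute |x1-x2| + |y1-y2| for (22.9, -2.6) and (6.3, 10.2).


|22.9-6.3| + |(-2.6)-10.2| = 16.6 + 12.8 = 29.4

29.4


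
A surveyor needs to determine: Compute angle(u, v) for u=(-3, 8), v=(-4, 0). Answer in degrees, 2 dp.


u.v = 12, |u| = sqrt(73) = 8.544, |v| = sqrt(16) = 4
cos(theta) = u.v/(|u||v|) = 12/sqrt(1168) = 0.351123
theta = acos(0.351123) = 69.44 degrees

69.44 degrees


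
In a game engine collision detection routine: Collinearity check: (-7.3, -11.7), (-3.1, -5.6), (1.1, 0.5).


Cross product: ((-3.1)-(-7.3))*(0.5-(-11.7)) - ((-5.6)-(-11.7))*(1.1-(-7.3))
= 0

Yes, collinear


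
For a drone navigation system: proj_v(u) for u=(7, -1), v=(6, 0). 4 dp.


u.v = 42, |v| = sqrt(36) = 6
Scalar projection = u.v / |v| = 42 / sqrt(36) = 7

7


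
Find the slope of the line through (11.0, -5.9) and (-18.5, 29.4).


slope = (y2-y1)/(x2-x1) = (29.4-(-5.9))/((-18.5)-11) = 35.3/(-29.5) = -1.1966

-1.1966


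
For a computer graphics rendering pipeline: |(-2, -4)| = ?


|u| = sqrt((-2)^2 + (-4)^2) = sqrt(20) = 4.4721

4.4721


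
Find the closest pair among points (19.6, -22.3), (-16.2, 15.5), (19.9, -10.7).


d(P0,P1) = 52.0623, d(P0,P2) = 11.6039, d(P1,P2) = 44.6055
Closest: P0 and P2

Closest pair: (19.6, -22.3) and (19.9, -10.7), distance = 11.6039


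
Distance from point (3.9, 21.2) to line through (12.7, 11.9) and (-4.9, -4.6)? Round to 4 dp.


|cross product| = 308.88
|line direction| = sqrt(582.01) = 24.1249
Distance = 308.88/sqrt(582.01) = 12.8034

12.8034


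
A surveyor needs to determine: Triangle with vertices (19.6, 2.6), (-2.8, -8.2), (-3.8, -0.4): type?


Side lengths squared: AB^2=618.4, BC^2=61.84, CA^2=556.56
Sorted: [61.84, 556.56, 618.4]
By sides: Scalene, By angles: Right

Scalene, Right


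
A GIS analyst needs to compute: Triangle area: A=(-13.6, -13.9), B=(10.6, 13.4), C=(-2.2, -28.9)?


Area = |x_A(y_B-y_C) + x_B(y_C-y_A) + x_C(y_A-y_B)|/2
= |(-575.28) + (-159) + 60.06|/2
= 674.22/2 = 337.11

337.11


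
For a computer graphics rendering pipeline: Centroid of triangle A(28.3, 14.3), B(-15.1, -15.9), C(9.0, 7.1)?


Centroid = ((x_A+x_B+x_C)/3, (y_A+y_B+y_C)/3)
= ((28.3+(-15.1)+9)/3, (14.3+(-15.9)+7.1)/3)
= (7.4, 1.8333)

(7.4, 1.8333)


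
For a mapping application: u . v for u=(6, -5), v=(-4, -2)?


u . v = u_x*v_x + u_y*v_y = 6*(-4) + (-5)*(-2)
= (-24) + 10 = -14

-14


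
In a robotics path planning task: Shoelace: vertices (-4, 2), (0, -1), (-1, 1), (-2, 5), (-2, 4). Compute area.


Shoelace sum: ((-4)*(-1) - 0*2) + (0*1 - (-1)*(-1)) + ((-1)*5 - (-2)*1) + ((-2)*4 - (-2)*5) + ((-2)*2 - (-4)*4)
= 14
Area = |14|/2 = 7

7


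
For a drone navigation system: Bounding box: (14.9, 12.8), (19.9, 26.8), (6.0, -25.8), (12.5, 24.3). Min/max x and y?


x range: [6, 19.9]
y range: [-25.8, 26.8]
Bounding box: (6,-25.8) to (19.9,26.8)

(6,-25.8) to (19.9,26.8)
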